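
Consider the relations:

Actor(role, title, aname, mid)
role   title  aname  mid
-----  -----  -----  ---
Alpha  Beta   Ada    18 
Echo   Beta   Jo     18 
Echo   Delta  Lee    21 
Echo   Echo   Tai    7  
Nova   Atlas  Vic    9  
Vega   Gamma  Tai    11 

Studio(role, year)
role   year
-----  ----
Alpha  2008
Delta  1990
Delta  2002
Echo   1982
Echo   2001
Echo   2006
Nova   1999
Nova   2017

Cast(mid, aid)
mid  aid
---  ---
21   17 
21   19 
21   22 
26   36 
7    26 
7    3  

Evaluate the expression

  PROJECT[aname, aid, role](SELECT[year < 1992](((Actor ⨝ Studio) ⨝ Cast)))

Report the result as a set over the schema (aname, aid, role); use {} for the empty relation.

{(Lee, 17, Echo), (Lee, 19, Echo), (Lee, 22, Echo), (Tai, 26, Echo), (Tai, 3, Echo)}

Actor ⋈ Studio (natural join on role): {(Alpha, Beta, Ada, 18, 2008), (Echo, Beta, Jo, 18, 1982), (Echo, Beta, Jo, 18, 2001), (Echo, Beta, Jo, 18, 2006), (Echo, Delta, Lee, 21, 1982), (Echo, Delta, Lee, 21, 2001), (Echo, Delta, Lee, 21, 2006), (Echo, Echo, Tai, 7, 1982), (Echo, Echo, Tai, 7, 2001), (Echo, Echo, Tai, 7, 2006), (Nova, Atlas, Vic, 9, 1999), (Nova, Atlas, Vic, 9, 2017)}
(Actor ⨝ Studio) ⋈ Cast (natural join on mid): {(Echo, Delta, Lee, 21, 1982, 17), (Echo, Delta, Lee, 21, 1982, 19), (Echo, Delta, Lee, 21, 1982, 22), (Echo, Delta, Lee, 21, 2001, 17), (Echo, Delta, Lee, 21, 2001, 19), (Echo, Delta, Lee, 21, 2001, 22), (Echo, Delta, Lee, 21, 2006, 17), (Echo, Delta, Lee, 21, 2006, 19), (Echo, Delta, Lee, 21, 2006, 22), (Echo, Echo, Tai, 7, 1982, 26), (Echo, Echo, Tai, 7, 1982, 3), (Echo, Echo, Tai, 7, 2001, 26), (Echo, Echo, Tai, 7, 2001, 3), (Echo, Echo, Tai, 7, 2006, 26), (Echo, Echo, Tai, 7, 2006, 3)}
Apply σ_{year < 1992}; surviving tuples: {(Echo, Delta, Lee, 21, 1982, 17), (Echo, Delta, Lee, 21, 1982, 19), (Echo, Delta, Lee, 21, 1982, 22), (Echo, Echo, Tai, 7, 1982, 26), (Echo, Echo, Tai, 7, 1982, 3)}
Projecting to aname, aid, role: {(Lee, 17, Echo), (Lee, 19, Echo), (Lee, 22, Echo), (Tai, 26, Echo), (Tai, 3, Echo)}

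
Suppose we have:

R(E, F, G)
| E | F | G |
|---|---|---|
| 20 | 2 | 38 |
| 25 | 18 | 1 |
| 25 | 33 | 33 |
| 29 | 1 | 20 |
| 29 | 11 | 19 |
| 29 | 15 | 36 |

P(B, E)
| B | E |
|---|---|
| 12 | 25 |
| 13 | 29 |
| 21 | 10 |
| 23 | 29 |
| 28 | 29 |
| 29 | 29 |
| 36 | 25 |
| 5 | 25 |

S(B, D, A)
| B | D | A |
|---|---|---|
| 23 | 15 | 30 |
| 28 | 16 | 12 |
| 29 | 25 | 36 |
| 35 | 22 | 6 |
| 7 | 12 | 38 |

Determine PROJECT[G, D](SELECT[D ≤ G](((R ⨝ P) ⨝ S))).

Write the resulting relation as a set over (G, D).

{(19, 15), (19, 16), (20, 15), (20, 16), (36, 15), (36, 16), (36, 25)}

R ⋈ P (natural join on E): {(25, 18, 1, 12), (25, 18, 1, 36), (25, 18, 1, 5), (25, 33, 33, 12), (25, 33, 33, 36), (25, 33, 33, 5), (29, 1, 20, 13), (29, 1, 20, 23), (29, 1, 20, 28), (29, 1, 20, 29), (29, 11, 19, 13), (29, 11, 19, 23), (29, 11, 19, 28), (29, 11, 19, 29), (29, 15, 36, 13), (29, 15, 36, 23), (29, 15, 36, 28), (29, 15, 36, 29)}
(R ⨝ P) ⋈ S (natural join on B): {(29, 1, 20, 23, 15, 30), (29, 1, 20, 28, 16, 12), (29, 1, 20, 29, 25, 36), (29, 11, 19, 23, 15, 30), (29, 11, 19, 28, 16, 12), (29, 11, 19, 29, 25, 36), (29, 15, 36, 23, 15, 30), (29, 15, 36, 28, 16, 12), (29, 15, 36, 29, 25, 36)}
σ[D ≤ G]: keep tuples satisfying D ≤ G → {(29, 1, 20, 23, 15, 30), (29, 1, 20, 28, 16, 12), (29, 11, 19, 23, 15, 30), (29, 11, 19, 28, 16, 12), (29, 15, 36, 23, 15, 30), (29, 15, 36, 28, 16, 12), (29, 15, 36, 29, 25, 36)}
Projecting to G, D: {(19, 15), (19, 16), (20, 15), (20, 16), (36, 15), (36, 16), (36, 25)}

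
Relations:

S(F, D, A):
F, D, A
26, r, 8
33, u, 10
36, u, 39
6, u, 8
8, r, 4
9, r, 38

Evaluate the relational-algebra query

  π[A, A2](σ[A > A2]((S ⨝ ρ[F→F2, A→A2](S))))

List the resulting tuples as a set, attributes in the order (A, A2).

{(10, 8), (38, 4), (38, 8), (39, 10), (39, 8), (8, 4)}

ρ[F→F2, A→A2]: schema becomes (F2, D, A2); tuples unchanged.
Natural join on D: {(26, r, 8, 26, 8), (26, r, 8, 8, 4), (26, r, 8, 9, 38), (33, u, 10, 33, 10), (33, u, 10, 36, 39), (33, u, 10, 6, 8), (36, u, 39, 33, 10), (36, u, 39, 36, 39), (36, u, 39, 6, 8), (6, u, 8, 33, 10), (6, u, 8, 36, 39), (6, u, 8, 6, 8), (8, r, 4, 26, 8), (8, r, 4, 8, 4), (8, r, 4, 9, 38), (9, r, 38, 26, 8), (9, r, 38, 8, 4), (9, r, 38, 9, 38)}
Filtering on A > A2 leaves {(26, r, 8, 8, 4), (33, u, 10, 6, 8), (36, u, 39, 33, 10), (36, u, 39, 6, 8), (9, r, 38, 26, 8), (9, r, 38, 8, 4)}.
π[A, A2]: project onto (A, A2) → {(10, 8), (38, 4), (38, 8), (39, 10), (39, 8), (8, 4)}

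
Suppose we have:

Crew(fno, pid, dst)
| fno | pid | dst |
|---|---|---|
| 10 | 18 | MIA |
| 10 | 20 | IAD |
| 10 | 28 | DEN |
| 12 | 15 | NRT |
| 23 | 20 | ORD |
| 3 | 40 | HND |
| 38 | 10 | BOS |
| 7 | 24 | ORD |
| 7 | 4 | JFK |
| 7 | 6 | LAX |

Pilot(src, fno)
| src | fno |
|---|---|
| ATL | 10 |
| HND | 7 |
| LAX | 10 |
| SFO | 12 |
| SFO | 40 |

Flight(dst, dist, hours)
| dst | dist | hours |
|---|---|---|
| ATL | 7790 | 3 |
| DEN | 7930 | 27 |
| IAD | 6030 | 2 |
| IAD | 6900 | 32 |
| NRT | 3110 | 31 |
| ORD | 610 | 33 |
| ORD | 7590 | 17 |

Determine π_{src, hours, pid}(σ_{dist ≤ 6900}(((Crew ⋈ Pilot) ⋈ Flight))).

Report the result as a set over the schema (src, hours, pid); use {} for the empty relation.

Joining Crew and Pilot on fno yields {(10, 18, MIA, ATL), (10, 18, MIA, LAX), (10, 20, IAD, ATL), (10, 20, IAD, LAX), (10, 28, DEN, ATL), (10, 28, DEN, LAX), (12, 15, NRT, SFO), (7, 24, ORD, HND), (7, 4, JFK, HND), (7, 6, LAX, HND)}.
Joining (Crew ⋈ Pilot) and Flight on dst yields {(10, 20, IAD, ATL, 6030, 2), (10, 20, IAD, ATL, 6900, 32), (10, 20, IAD, LAX, 6030, 2), (10, 20, IAD, LAX, 6900, 32), (10, 28, DEN, ATL, 7930, 27), (10, 28, DEN, LAX, 7930, 27), (12, 15, NRT, SFO, 3110, 31), (7, 24, ORD, HND, 610, 33), (7, 24, ORD, HND, 7590, 17)}.
Filtering on dist ≤ 6900 leaves {(10, 20, IAD, ATL, 6030, 2), (10, 20, IAD, ATL, 6900, 32), (10, 20, IAD, LAX, 6030, 2), (10, 20, IAD, LAX, 6900, 32), (12, 15, NRT, SFO, 3110, 31), (7, 24, ORD, HND, 610, 33)}.
Projecting to src, hours, pid: {(ATL, 2, 20), (ATL, 32, 20), (HND, 33, 24), (LAX, 2, 20), (LAX, 32, 20), (SFO, 31, 15)}

{(ATL, 2, 20), (ATL, 32, 20), (HND, 33, 24), (LAX, 2, 20), (LAX, 32, 20), (SFO, 31, 15)}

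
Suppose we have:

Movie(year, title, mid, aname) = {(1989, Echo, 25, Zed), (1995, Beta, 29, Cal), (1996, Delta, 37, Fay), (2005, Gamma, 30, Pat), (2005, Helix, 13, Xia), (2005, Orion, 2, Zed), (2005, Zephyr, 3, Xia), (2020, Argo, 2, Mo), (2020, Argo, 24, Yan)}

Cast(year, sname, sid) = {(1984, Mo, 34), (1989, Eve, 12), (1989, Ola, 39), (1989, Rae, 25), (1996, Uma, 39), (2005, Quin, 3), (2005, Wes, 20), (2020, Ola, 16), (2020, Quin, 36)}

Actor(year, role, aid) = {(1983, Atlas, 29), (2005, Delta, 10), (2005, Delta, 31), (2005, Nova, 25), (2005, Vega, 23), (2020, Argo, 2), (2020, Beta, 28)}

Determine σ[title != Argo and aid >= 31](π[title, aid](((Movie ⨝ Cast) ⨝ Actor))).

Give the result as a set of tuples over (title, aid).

{(Gamma, 31), (Helix, 31), (Orion, 31), (Zephyr, 31)}

Natural join on year: {(1989, Echo, 25, Zed, Eve, 12), (1989, Echo, 25, Zed, Ola, 39), (1989, Echo, 25, Zed, Rae, 25), (1996, Delta, 37, Fay, Uma, 39), (2005, Gamma, 30, Pat, Quin, 3), (2005, Gamma, 30, Pat, Wes, 20), (2005, Helix, 13, Xia, Quin, 3), (2005, Helix, 13, Xia, Wes, 20), (2005, Orion, 2, Zed, Quin, 3), (2005, Orion, 2, Zed, Wes, 20), (2005, Zephyr, 3, Xia, Quin, 3), (2005, Zephyr, 3, Xia, Wes, 20), (2020, Argo, 2, Mo, Ola, 16), (2020, Argo, 2, Mo, Quin, 36), (2020, Argo, 24, Yan, Ola, 16), (2020, Argo, 24, Yan, Quin, 36)}
Natural join on year: {(2005, Gamma, 30, Pat, Quin, 3, Delta, 10), (2005, Gamma, 30, Pat, Quin, 3, Delta, 31), (2005, Gamma, 30, Pat, Quin, 3, Nova, 25), (2005, Gamma, 30, Pat, Quin, 3, Vega, 23), (2005, Gamma, 30, Pat, Wes, 20, Delta, 10), (2005, Gamma, 30, Pat, Wes, 20, Delta, 31), (2005, Gamma, 30, Pat, Wes, 20, Nova, 25), (2005, Gamma, 30, Pat, Wes, 20, Vega, 23), (2005, Helix, 13, Xia, Quin, 3, Delta, 10), (2005, Helix, 13, Xia, Quin, 3, Delta, 31), (2005, Helix, 13, Xia, Quin, 3, Nova, 25), (2005, Helix, 13, Xia, Quin, 3, Vega, 23), (2005, Helix, 13, Xia, Wes, 20, Delta, 10), (2005, Helix, 13, Xia, Wes, 20, Delta, 31), (2005, Helix, 13, Xia, Wes, 20, Nova, 25), (2005, Helix, 13, Xia, Wes, 20, Vega, 23), (2005, Orion, 2, Zed, Quin, 3, Delta, 10), (2005, Orion, 2, Zed, Quin, 3, Delta, 31), (2005, Orion, 2, Zed, Quin, 3, Nova, 25), (2005, Orion, 2, Zed, Quin, 3, Vega, 23), (2005, Orion, 2, Zed, Wes, 20, Delta, 10), (2005, Orion, 2, Zed, Wes, 20, Delta, 31), (2005, Orion, 2, Zed, Wes, 20, Nova, 25), (2005, Orion, 2, Zed, Wes, 20, Vega, 23), (2005, Zephyr, 3, Xia, Quin, 3, Delta, 10), (2005, Zephyr, 3, Xia, Quin, 3, Delta, 31), (2005, Zephyr, 3, Xia, Quin, 3, Nova, 25), (2005, Zephyr, 3, Xia, Quin, 3, Vega, 23), (2005, Zephyr, 3, Xia, Wes, 20, Delta, 10), (2005, Zephyr, 3, Xia, Wes, 20, Delta, 31), (2005, Zephyr, 3, Xia, Wes, 20, Nova, 25), (2005, Zephyr, 3, Xia, Wes, 20, Vega, 23), (2020, Argo, 2, Mo, Ola, 16, Argo, 2), (2020, Argo, 2, Mo, Ola, 16, Beta, 28), (2020, Argo, 2, Mo, Quin, 36, Argo, 2), (2020, Argo, 2, Mo, Quin, 36, Beta, 28), (2020, Argo, 24, Yan, Ola, 16, Argo, 2), (2020, Argo, 24, Yan, Ola, 16, Beta, 28), (2020, Argo, 24, Yan, Quin, 36, Argo, 2), (2020, Argo, 24, Yan, Quin, 36, Beta, 28)}
Keep only column(s) title, aid (22 duplicate(s) eliminated): {(Argo, 2), (Argo, 28), (Gamma, 10), (Gamma, 23), (Gamma, 25), (Gamma, 31), (Helix, 10), (Helix, 23), (Helix, 25), (Helix, 31), (Orion, 10), (Orion, 23), (Orion, 25), (Orion, 31), (Zephyr, 10), (Zephyr, 23), (Zephyr, 25), (Zephyr, 31)}
Filtering on title != Argo and aid >= 31 leaves {(Gamma, 31), (Helix, 31), (Orion, 31), (Zephyr, 31)}.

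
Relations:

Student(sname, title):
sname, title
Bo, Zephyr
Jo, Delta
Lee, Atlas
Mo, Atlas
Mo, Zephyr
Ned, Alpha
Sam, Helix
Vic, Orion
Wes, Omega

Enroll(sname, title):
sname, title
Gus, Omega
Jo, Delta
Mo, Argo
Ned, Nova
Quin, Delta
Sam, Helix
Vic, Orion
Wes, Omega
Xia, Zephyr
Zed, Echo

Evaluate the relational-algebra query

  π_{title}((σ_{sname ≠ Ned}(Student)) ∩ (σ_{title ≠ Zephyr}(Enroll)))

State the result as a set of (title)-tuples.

Filtering on sname ≠ Ned leaves {(Bo, Zephyr), (Jo, Delta), (Lee, Atlas), (Mo, Atlas), (Mo, Zephyr), (Sam, Helix), (Vic, Orion), (Wes, Omega)}.
Filtering on title ≠ Zephyr leaves {(Gus, Omega), (Jo, Delta), (Mo, Argo), (Ned, Nova), (Quin, Delta), (Sam, Helix), (Vic, Orion), (Wes, Omega), (Zed, Echo)}.
Taking the intersection: {(Jo, Delta), (Sam, Helix), (Vic, Orion), (Wes, Omega)}
Keep only column(s) title: {Delta, Helix, Omega, Orion}

{Delta, Helix, Omega, Orion}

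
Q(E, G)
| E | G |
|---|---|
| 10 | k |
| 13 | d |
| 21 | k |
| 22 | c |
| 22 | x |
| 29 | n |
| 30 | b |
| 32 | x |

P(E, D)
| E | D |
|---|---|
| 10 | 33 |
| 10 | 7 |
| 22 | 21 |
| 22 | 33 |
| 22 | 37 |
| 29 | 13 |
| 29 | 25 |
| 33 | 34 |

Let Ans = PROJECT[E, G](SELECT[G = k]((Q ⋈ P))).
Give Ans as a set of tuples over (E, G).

{(10, k)}

Q ⋈ P (natural join on E): {(10, k, 33), (10, k, 7), (22, c, 21), (22, c, 33), (22, c, 37), (22, x, 21), (22, x, 33), (22, x, 37), (29, n, 13), (29, n, 25)}
Filtering on G = k leaves {(10, k, 33), (10, k, 7)}.
Projecting to E, G (1 duplicate(s) eliminated): {(10, k)}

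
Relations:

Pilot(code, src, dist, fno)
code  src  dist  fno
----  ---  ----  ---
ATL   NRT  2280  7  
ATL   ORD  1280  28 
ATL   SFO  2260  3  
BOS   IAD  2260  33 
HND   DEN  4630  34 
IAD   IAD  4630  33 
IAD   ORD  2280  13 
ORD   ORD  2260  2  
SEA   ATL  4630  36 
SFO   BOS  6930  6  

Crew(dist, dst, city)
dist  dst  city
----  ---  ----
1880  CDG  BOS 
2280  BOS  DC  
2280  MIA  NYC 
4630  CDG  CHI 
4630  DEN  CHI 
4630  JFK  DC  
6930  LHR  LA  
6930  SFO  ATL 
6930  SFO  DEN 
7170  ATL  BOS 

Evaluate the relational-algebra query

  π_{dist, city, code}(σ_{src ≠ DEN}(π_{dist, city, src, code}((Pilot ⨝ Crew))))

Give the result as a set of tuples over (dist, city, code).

Pilot ⋈ Crew (natural join on dist): {(ATL, NRT, 2280, 7, BOS, DC), (ATL, NRT, 2280, 7, MIA, NYC), (HND, DEN, 4630, 34, CDG, CHI), (HND, DEN, 4630, 34, DEN, CHI), (HND, DEN, 4630, 34, JFK, DC), (IAD, IAD, 4630, 33, CDG, CHI), (IAD, IAD, 4630, 33, DEN, CHI), (IAD, IAD, 4630, 33, JFK, DC), (IAD, ORD, 2280, 13, BOS, DC), (IAD, ORD, 2280, 13, MIA, NYC), (SEA, ATL, 4630, 36, CDG, CHI), (SEA, ATL, 4630, 36, DEN, CHI), (SEA, ATL, 4630, 36, JFK, DC), (SFO, BOS, 6930, 6, LHR, LA), (SFO, BOS, 6930, 6, SFO, ATL), (SFO, BOS, 6930, 6, SFO, DEN)}
π_{dist, city, src, code} gives {(2280, DC, NRT, ATL), (2280, DC, ORD, IAD), (2280, NYC, NRT, ATL), (2280, NYC, ORD, IAD), (4630, CHI, ATL, SEA), (4630, CHI, DEN, HND), (4630, CHI, IAD, IAD), (4630, DC, ATL, SEA), (4630, DC, DEN, HND), (4630, DC, IAD, IAD), (6930, ATL, BOS, SFO), (6930, DEN, BOS, SFO), (6930, LA, BOS, SFO)} (3 duplicate(s) eliminated).
Apply σ_{src ≠ DEN}; surviving tuples: {(2280, DC, NRT, ATL), (2280, DC, ORD, IAD), (2280, NYC, NRT, ATL), (2280, NYC, ORD, IAD), (4630, CHI, ATL, SEA), (4630, CHI, IAD, IAD), (4630, DC, ATL, SEA), (4630, DC, IAD, IAD), (6930, ATL, BOS, SFO), (6930, DEN, BOS, SFO), (6930, LA, BOS, SFO)}
π_{dist, city, code} gives {(2280, DC, ATL), (2280, DC, IAD), (2280, NYC, ATL), (2280, NYC, IAD), (4630, CHI, IAD), (4630, CHI, SEA), (4630, DC, IAD), (4630, DC, SEA), (6930, ATL, SFO), (6930, DEN, SFO), (6930, LA, SFO)}.

{(2280, DC, ATL), (2280, DC, IAD), (2280, NYC, ATL), (2280, NYC, IAD), (4630, CHI, IAD), (4630, CHI, SEA), (4630, DC, IAD), (4630, DC, SEA), (6930, ATL, SFO), (6930, DEN, SFO), (6930, LA, SFO)}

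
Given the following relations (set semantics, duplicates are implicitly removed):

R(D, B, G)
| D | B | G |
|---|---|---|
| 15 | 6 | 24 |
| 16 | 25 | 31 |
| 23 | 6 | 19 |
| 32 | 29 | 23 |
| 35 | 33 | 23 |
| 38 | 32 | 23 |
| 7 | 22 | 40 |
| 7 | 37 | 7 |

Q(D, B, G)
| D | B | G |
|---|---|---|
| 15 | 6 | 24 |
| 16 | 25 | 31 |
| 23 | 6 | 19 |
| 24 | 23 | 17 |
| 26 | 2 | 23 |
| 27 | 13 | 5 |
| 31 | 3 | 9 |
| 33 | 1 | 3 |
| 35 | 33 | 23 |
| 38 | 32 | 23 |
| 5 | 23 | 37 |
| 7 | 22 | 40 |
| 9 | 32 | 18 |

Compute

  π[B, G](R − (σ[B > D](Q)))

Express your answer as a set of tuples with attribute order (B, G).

{(29, 23), (32, 23), (33, 23), (37, 7), (6, 19), (6, 24)}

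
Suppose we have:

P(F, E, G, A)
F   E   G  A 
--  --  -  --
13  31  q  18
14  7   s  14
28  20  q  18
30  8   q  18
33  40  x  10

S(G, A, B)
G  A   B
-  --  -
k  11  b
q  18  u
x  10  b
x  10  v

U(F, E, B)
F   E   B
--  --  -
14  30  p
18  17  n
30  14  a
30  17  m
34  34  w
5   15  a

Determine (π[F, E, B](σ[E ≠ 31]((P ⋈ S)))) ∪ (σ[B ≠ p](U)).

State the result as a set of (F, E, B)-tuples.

{(18, 17, n), (28, 20, u), (30, 14, a), (30, 17, m), (30, 8, u), (33, 40, b), (33, 40, v), (34, 34, w), (5, 15, a)}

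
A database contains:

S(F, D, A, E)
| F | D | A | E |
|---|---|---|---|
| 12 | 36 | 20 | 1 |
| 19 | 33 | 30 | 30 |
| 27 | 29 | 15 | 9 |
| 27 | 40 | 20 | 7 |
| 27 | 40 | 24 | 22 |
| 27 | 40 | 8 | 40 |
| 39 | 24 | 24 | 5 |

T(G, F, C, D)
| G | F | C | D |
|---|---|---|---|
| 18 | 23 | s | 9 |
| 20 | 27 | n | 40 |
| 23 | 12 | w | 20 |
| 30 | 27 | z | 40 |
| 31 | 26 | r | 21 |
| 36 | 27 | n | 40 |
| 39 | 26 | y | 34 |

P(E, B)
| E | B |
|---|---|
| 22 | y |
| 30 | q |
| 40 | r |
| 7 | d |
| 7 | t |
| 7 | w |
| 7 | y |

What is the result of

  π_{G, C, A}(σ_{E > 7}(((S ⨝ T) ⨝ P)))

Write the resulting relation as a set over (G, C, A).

{(20, n, 24), (20, n, 8), (30, z, 24), (30, z, 8), (36, n, 24), (36, n, 8)}

S ⋈ T (natural join on F, D): {(27, 40, 20, 7, 20, n), (27, 40, 20, 7, 30, z), (27, 40, 20, 7, 36, n), (27, 40, 24, 22, 20, n), (27, 40, 24, 22, 30, z), (27, 40, 24, 22, 36, n), (27, 40, 8, 40, 20, n), (27, 40, 8, 40, 30, z), (27, 40, 8, 40, 36, n)}
(S ⨝ T) ⋈ P (natural join on E): {(27, 40, 20, 7, 20, n, d), (27, 40, 20, 7, 20, n, t), (27, 40, 20, 7, 20, n, w), (27, 40, 20, 7, 20, n, y), (27, 40, 20, 7, 30, z, d), (27, 40, 20, 7, 30, z, t), (27, 40, 20, 7, 30, z, w), (27, 40, 20, 7, 30, z, y), (27, 40, 20, 7, 36, n, d), (27, 40, 20, 7, 36, n, t), (27, 40, 20, 7, 36, n, w), (27, 40, 20, 7, 36, n, y), (27, 40, 24, 22, 20, n, y), (27, 40, 24, 22, 30, z, y), (27, 40, 24, 22, 36, n, y), (27, 40, 8, 40, 20, n, r), (27, 40, 8, 40, 30, z, r), (27, 40, 8, 40, 36, n, r)}
Selection E > 7: {(27, 40, 24, 22, 20, n, y), (27, 40, 24, 22, 30, z, y), (27, 40, 24, 22, 36, n, y), (27, 40, 8, 40, 20, n, r), (27, 40, 8, 40, 30, z, r), (27, 40, 8, 40, 36, n, r)}
π[G, C, A]: project onto (G, C, A) → {(20, n, 24), (20, n, 8), (30, z, 24), (30, z, 8), (36, n, 24), (36, n, 8)}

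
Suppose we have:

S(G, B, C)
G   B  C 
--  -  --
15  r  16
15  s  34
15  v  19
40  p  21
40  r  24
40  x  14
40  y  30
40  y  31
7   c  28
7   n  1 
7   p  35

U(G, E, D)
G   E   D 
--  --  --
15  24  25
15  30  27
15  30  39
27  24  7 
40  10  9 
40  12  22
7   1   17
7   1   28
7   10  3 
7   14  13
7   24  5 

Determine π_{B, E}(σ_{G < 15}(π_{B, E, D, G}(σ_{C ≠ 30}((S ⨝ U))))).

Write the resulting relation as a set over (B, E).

{(c, 1), (c, 10), (c, 14), (c, 24), (n, 1), (n, 10), (n, 14), (n, 24), (p, 1), (p, 10), (p, 14), (p, 24)}

Natural join on G: {(15, r, 16, 24, 25), (15, r, 16, 30, 27), (15, r, 16, 30, 39), (15, s, 34, 24, 25), (15, s, 34, 30, 27), (15, s, 34, 30, 39), (15, v, 19, 24, 25), (15, v, 19, 30, 27), (15, v, 19, 30, 39), (40, p, 21, 10, 9), (40, p, 21, 12, 22), (40, r, 24, 10, 9), (40, r, 24, 12, 22), (40, x, 14, 10, 9), (40, x, 14, 12, 22), (40, y, 30, 10, 9), (40, y, 30, 12, 22), (40, y, 31, 10, 9), (40, y, 31, 12, 22), (7, c, 28, 1, 17), (7, c, 28, 1, 28), (7, c, 28, 10, 3), (7, c, 28, 14, 13), (7, c, 28, 24, 5), (7, n, 1, 1, 17), (7, n, 1, 1, 28), (7, n, 1, 10, 3), (7, n, 1, 14, 13), (7, n, 1, 24, 5), (7, p, 35, 1, 17), (7, p, 35, 1, 28), (7, p, 35, 10, 3), (7, p, 35, 14, 13), (7, p, 35, 24, 5)}
Filtering on C ≠ 30 leaves {(15, r, 16, 24, 25), (15, r, 16, 30, 27), (15, r, 16, 30, 39), (15, s, 34, 24, 25), (15, s, 34, 30, 27), (15, s, 34, 30, 39), (15, v, 19, 24, 25), (15, v, 19, 30, 27), (15, v, 19, 30, 39), (40, p, 21, 10, 9), (40, p, 21, 12, 22), (40, r, 24, 10, 9), (40, r, 24, 12, 22), (40, x, 14, 10, 9), (40, x, 14, 12, 22), (40, y, 31, 10, 9), (40, y, 31, 12, 22), (7, c, 28, 1, 17), (7, c, 28, 1, 28), (7, c, 28, 10, 3), (7, c, 28, 14, 13), (7, c, 28, 24, 5), (7, n, 1, 1, 17), (7, n, 1, 1, 28), (7, n, 1, 10, 3), (7, n, 1, 14, 13), (7, n, 1, 24, 5), (7, p, 35, 1, 17), (7, p, 35, 1, 28), (7, p, 35, 10, 3), (7, p, 35, 14, 13), (7, p, 35, 24, 5)}.
π_{B, E, D, G} gives {(c, 1, 17, 7), (c, 1, 28, 7), (c, 10, 3, 7), (c, 14, 13, 7), (c, 24, 5, 7), (n, 1, 17, 7), (n, 1, 28, 7), (n, 10, 3, 7), (n, 14, 13, 7), (n, 24, 5, 7), (p, 1, 17, 7), (p, 1, 28, 7), (p, 10, 3, 7), (p, 10, 9, 40), (p, 12, 22, 40), (p, 14, 13, 7), (p, 24, 5, 7), (r, 10, 9, 40), (r, 12, 22, 40), (r, 24, 25, 15), (r, 30, 27, 15), (r, 30, 39, 15), (s, 24, 25, 15), (s, 30, 27, 15), (s, 30, 39, 15), (v, 24, 25, 15), (v, 30, 27, 15), (v, 30, 39, 15), (x, 10, 9, 40), (x, 12, 22, 40), (y, 10, 9, 40), (y, 12, 22, 40)}.
Filtering on G < 15 leaves {(c, 1, 17, 7), (c, 1, 28, 7), (c, 10, 3, 7), (c, 14, 13, 7), (c, 24, 5, 7), (n, 1, 17, 7), (n, 1, 28, 7), (n, 10, 3, 7), (n, 14, 13, 7), (n, 24, 5, 7), (p, 1, 17, 7), (p, 1, 28, 7), (p, 10, 3, 7), (p, 14, 13, 7), (p, 24, 5, 7)}.
π_{B, E} gives {(c, 1), (c, 10), (c, 14), (c, 24), (n, 1), (n, 10), (n, 14), (n, 24), (p, 1), (p, 10), (p, 14), (p, 24)} (3 duplicate(s) eliminated).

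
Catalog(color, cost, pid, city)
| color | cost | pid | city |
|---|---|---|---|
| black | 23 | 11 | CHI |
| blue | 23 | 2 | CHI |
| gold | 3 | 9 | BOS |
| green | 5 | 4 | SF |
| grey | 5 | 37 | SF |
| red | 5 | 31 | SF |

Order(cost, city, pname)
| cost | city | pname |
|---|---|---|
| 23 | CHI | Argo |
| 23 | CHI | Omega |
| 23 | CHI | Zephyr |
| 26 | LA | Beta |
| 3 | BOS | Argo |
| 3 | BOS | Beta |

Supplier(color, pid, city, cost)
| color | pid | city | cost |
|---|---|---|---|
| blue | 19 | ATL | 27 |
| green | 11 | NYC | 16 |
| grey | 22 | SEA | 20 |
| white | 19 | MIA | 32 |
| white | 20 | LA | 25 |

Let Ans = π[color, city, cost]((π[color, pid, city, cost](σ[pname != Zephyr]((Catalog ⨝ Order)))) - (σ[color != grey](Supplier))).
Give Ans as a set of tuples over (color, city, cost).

{(black, CHI, 23), (blue, CHI, 23), (gold, BOS, 3)}

Natural join on cost, city: {(black, 23, 11, CHI, Argo), (black, 23, 11, CHI, Omega), (black, 23, 11, CHI, Zephyr), (blue, 23, 2, CHI, Argo), (blue, 23, 2, CHI, Omega), (blue, 23, 2, CHI, Zephyr), (gold, 3, 9, BOS, Argo), (gold, 3, 9, BOS, Beta)}
Filtering on pname != Zephyr leaves {(black, 23, 11, CHI, Argo), (black, 23, 11, CHI, Omega), (blue, 23, 2, CHI, Argo), (blue, 23, 2, CHI, Omega), (gold, 3, 9, BOS, Argo), (gold, 3, 9, BOS, Beta)}.
π_{color, pid, city, cost} gives {(black, 11, CHI, 23), (blue, 2, CHI, 23), (gold, 9, BOS, 3)} (3 duplicate(s) eliminated).
Filtering on color != grey leaves {(blue, 19, ATL, 27), (green, 11, NYC, 16), (white, 19, MIA, 32), (white, 20, LA, 25)}.
Set difference of the two operands is {(black, 11, CHI, 23), (blue, 2, CHI, 23), (gold, 9, BOS, 3)}.
π_{color, city, cost} gives {(black, CHI, 23), (blue, CHI, 23), (gold, BOS, 3)}.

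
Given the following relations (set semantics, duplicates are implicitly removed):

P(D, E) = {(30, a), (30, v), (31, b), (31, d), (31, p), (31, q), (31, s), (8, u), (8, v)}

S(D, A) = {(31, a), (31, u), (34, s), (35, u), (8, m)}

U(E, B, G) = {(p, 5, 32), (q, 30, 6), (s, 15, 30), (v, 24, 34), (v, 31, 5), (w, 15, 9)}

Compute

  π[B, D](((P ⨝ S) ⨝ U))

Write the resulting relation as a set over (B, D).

{(15, 31), (24, 8), (30, 31), (31, 8), (5, 31)}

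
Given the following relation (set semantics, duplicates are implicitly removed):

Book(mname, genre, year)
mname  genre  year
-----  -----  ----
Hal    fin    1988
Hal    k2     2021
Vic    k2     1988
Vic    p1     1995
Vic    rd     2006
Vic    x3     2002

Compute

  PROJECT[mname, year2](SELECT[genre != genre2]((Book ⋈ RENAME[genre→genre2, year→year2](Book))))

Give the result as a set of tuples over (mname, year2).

{(Hal, 1988), (Hal, 2021), (Vic, 1988), (Vic, 1995), (Vic, 2002), (Vic, 2006)}

ρ[genre→genre2, year→year2]: schema becomes (mname, genre2, year2); tuples unchanged.
Book ⋈ RENAME[genre→genre2, year→year2](Book) (natural join on mname): {(Hal, fin, 1988, fin, 1988), (Hal, fin, 1988, k2, 2021), (Hal, k2, 2021, fin, 1988), (Hal, k2, 2021, k2, 2021), (Vic, k2, 1988, k2, 1988), (Vic, k2, 1988, p1, 1995), (Vic, k2, 1988, rd, 2006), (Vic, k2, 1988, x3, 2002), (Vic, p1, 1995, k2, 1988), (Vic, p1, 1995, p1, 1995), (Vic, p1, 1995, rd, 2006), (Vic, p1, 1995, x3, 2002), (Vic, rd, 2006, k2, 1988), (Vic, rd, 2006, p1, 1995), (Vic, rd, 2006, rd, 2006), (Vic, rd, 2006, x3, 2002), (Vic, x3, 2002, k2, 1988), (Vic, x3, 2002, p1, 1995), (Vic, x3, 2002, rd, 2006), (Vic, x3, 2002, x3, 2002)}
Filtering on genre != genre2 leaves {(Hal, fin, 1988, k2, 2021), (Hal, k2, 2021, fin, 1988), (Vic, k2, 1988, p1, 1995), (Vic, k2, 1988, rd, 2006), (Vic, k2, 1988, x3, 2002), (Vic, p1, 1995, k2, 1988), (Vic, p1, 1995, rd, 2006), (Vic, p1, 1995, x3, 2002), (Vic, rd, 2006, k2, 1988), (Vic, rd, 2006, p1, 1995), (Vic, rd, 2006, x3, 2002), (Vic, x3, 2002, k2, 1988), (Vic, x3, 2002, p1, 1995), (Vic, x3, 2002, rd, 2006)}.
π[mname, year2]: project onto (mname, year2) (8 duplicate(s) eliminated) → {(Hal, 1988), (Hal, 2021), (Vic, 1988), (Vic, 1995), (Vic, 2002), (Vic, 2006)}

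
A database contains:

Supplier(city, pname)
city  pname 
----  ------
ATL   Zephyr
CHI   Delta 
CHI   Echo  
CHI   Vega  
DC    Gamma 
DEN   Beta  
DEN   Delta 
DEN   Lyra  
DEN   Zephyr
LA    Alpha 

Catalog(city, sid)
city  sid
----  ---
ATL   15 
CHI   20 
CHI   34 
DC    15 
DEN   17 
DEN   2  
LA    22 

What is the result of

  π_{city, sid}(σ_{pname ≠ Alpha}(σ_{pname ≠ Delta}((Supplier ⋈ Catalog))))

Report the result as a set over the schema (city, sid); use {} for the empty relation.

Supplier ⋈ Catalog (natural join on city): {(ATL, Zephyr, 15), (CHI, Delta, 20), (CHI, Delta, 34), (CHI, Echo, 20), (CHI, Echo, 34), (CHI, Vega, 20), (CHI, Vega, 34), (DC, Gamma, 15), (DEN, Beta, 17), (DEN, Beta, 2), (DEN, Delta, 17), (DEN, Delta, 2), (DEN, Lyra, 17), (DEN, Lyra, 2), (DEN, Zephyr, 17), (DEN, Zephyr, 2), (LA, Alpha, 22)}
Filtering on pname ≠ Delta leaves {(ATL, Zephyr, 15), (CHI, Echo, 20), (CHI, Echo, 34), (CHI, Vega, 20), (CHI, Vega, 34), (DC, Gamma, 15), (DEN, Beta, 17), (DEN, Beta, 2), (DEN, Lyra, 17), (DEN, Lyra, 2), (DEN, Zephyr, 17), (DEN, Zephyr, 2), (LA, Alpha, 22)}.
Filtering on pname ≠ Alpha leaves {(ATL, Zephyr, 15), (CHI, Echo, 20), (CHI, Echo, 34), (CHI, Vega, 20), (CHI, Vega, 34), (DC, Gamma, 15), (DEN, Beta, 17), (DEN, Beta, 2), (DEN, Lyra, 17), (DEN, Lyra, 2), (DEN, Zephyr, 17), (DEN, Zephyr, 2)}.
Projecting to city, sid (6 duplicate(s) eliminated): {(ATL, 15), (CHI, 20), (CHI, 34), (DC, 15), (DEN, 17), (DEN, 2)}

{(ATL, 15), (CHI, 20), (CHI, 34), (DC, 15), (DEN, 17), (DEN, 2)}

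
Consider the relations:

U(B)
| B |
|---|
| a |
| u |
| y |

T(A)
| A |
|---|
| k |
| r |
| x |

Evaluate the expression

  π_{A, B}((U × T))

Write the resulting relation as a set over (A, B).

{(k, a), (k, u), (k, y), (r, a), (r, u), (r, y), (x, a), (x, u), (x, y)}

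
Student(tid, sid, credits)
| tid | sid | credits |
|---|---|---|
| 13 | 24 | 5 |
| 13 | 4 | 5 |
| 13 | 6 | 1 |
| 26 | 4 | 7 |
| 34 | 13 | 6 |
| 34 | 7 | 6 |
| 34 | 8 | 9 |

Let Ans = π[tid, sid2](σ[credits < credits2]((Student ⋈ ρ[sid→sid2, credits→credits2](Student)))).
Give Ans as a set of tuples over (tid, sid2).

{(13, 24), (13, 4), (34, 8)}

ρ[sid→sid2, credits→credits2]: schema becomes (tid, sid2, credits2); tuples unchanged.
Student ⋈ ρ[sid→sid2, credits→credits2](Student) (natural join on tid): {(13, 24, 5, 24, 5), (13, 24, 5, 4, 5), (13, 24, 5, 6, 1), (13, 4, 5, 24, 5), (13, 4, 5, 4, 5), (13, 4, 5, 6, 1), (13, 6, 1, 24, 5), (13, 6, 1, 4, 5), (13, 6, 1, 6, 1), (26, 4, 7, 4, 7), (34, 13, 6, 13, 6), (34, 13, 6, 7, 6), (34, 13, 6, 8, 9), (34, 7, 6, 13, 6), (34, 7, 6, 7, 6), (34, 7, 6, 8, 9), (34, 8, 9, 13, 6), (34, 8, 9, 7, 6), (34, 8, 9, 8, 9)}
Filtering on credits < credits2 leaves {(13, 6, 1, 24, 5), (13, 6, 1, 4, 5), (34, 13, 6, 8, 9), (34, 7, 6, 8, 9)}.
Keep only column(s) tid, sid2 (1 duplicate(s) eliminated): {(13, 24), (13, 4), (34, 8)}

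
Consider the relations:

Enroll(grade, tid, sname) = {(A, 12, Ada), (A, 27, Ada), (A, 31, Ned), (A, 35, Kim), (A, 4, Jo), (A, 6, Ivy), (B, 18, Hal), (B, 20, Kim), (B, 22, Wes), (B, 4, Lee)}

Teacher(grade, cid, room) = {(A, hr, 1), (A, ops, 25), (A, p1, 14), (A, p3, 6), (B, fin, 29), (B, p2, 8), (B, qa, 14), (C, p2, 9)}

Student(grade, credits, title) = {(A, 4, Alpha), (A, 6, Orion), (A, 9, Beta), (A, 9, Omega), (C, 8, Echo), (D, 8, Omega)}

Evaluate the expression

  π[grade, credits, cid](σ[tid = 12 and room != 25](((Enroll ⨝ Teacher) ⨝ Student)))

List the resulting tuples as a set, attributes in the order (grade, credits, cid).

Natural join on grade: {(A, 12, Ada, hr, 1), (A, 12, Ada, ops, 25), (A, 12, Ada, p1, 14), (A, 12, Ada, p3, 6), (A, 27, Ada, hr, 1), (A, 27, Ada, ops, 25), (A, 27, Ada, p1, 14), (A, 27, Ada, p3, 6), (A, 31, Ned, hr, 1), (A, 31, Ned, ops, 25), (A, 31, Ned, p1, 14), (A, 31, Ned, p3, 6), (A, 35, Kim, hr, 1), (A, 35, Kim, ops, 25), (A, 35, Kim, p1, 14), (A, 35, Kim, p3, 6), (A, 4, Jo, hr, 1), (A, 4, Jo, ops, 25), (A, 4, Jo, p1, 14), (A, 4, Jo, p3, 6), (A, 6, Ivy, hr, 1), (A, 6, Ivy, ops, 25), (A, 6, Ivy, p1, 14), (A, 6, Ivy, p3, 6), (B, 18, Hal, fin, 29), (B, 18, Hal, p2, 8), (B, 18, Hal, qa, 14), (B, 20, Kim, fin, 29), (B, 20, Kim, p2, 8), (B, 20, Kim, qa, 14), (B, 22, Wes, fin, 29), (B, 22, Wes, p2, 8), (B, 22, Wes, qa, 14), (B, 4, Lee, fin, 29), (B, 4, Lee, p2, 8), (B, 4, Lee, qa, 14)}
Natural join on grade: {(A, 12, Ada, hr, 1, 4, Alpha), (A, 12, Ada, hr, 1, 6, Orion), (A, 12, Ada, hr, 1, 9, Beta), (A, 12, Ada, hr, 1, 9, Omega), (A, 12, Ada, ops, 25, 4, Alpha), (A, 12, Ada, ops, 25, 6, Orion), (A, 12, Ada, ops, 25, 9, Beta), (A, 12, Ada, ops, 25, 9, Omega), (A, 12, Ada, p1, 14, 4, Alpha), (A, 12, Ada, p1, 14, 6, Orion), (A, 12, Ada, p1, 14, 9, Beta), (A, 12, Ada, p1, 14, 9, Omega), (A, 12, Ada, p3, 6, 4, Alpha), (A, 12, Ada, p3, 6, 6, Orion), (A, 12, Ada, p3, 6, 9, Beta), (A, 12, Ada, p3, 6, 9, Omega), (A, 27, Ada, hr, 1, 4, Alpha), (A, 27, Ada, hr, 1, 6, Orion), (A, 27, Ada, hr, 1, 9, Beta), (A, 27, Ada, hr, 1, 9, Omega), (A, 27, Ada, ops, 25, 4, Alpha), (A, 27, Ada, ops, 25, 6, Orion), (A, 27, Ada, ops, 25, 9, Beta), (A, 27, Ada, ops, 25, 9, Omega), (A, 27, Ada, p1, 14, 4, Alpha), (A, 27, Ada, p1, 14, 6, Orion), (A, 27, Ada, p1, 14, 9, Beta), (A, 27, Ada, p1, 14, 9, Omega), (A, 27, Ada, p3, 6, 4, Alpha), (A, 27, Ada, p3, 6, 6, Orion), (A, 27, Ada, p3, 6, 9, Beta), (A, 27, Ada, p3, 6, 9, Omega), (A, 31, Ned, hr, 1, 4, Alpha), (A, 31, Ned, hr, 1, 6, Orion), (A, 31, Ned, hr, 1, 9, Beta), (A, 31, Ned, hr, 1, 9, Omega), (A, 31, Ned, ops, 25, 4, Alpha), (A, 31, Ned, ops, 25, 6, Orion), (A, 31, Ned, ops, 25, 9, Beta), (A, 31, Ned, ops, 25, 9, Omega), (A, 31, Ned, p1, 14, 4, Alpha), (A, 31, Ned, p1, 14, 6, Orion), (A, 31, Ned, p1, 14, 9, Beta), (A, 31, Ned, p1, 14, 9, Omega), (A, 31, Ned, p3, 6, 4, Alpha), (A, 31, Ned, p3, 6, 6, Orion), (A, 31, Ned, p3, 6, 9, Beta), (A, 31, Ned, p3, 6, 9, Omega), (A, 35, Kim, hr, 1, 4, Alpha), (A, 35, Kim, hr, 1, 6, Orion), (A, 35, Kim, hr, 1, 9, Beta), (A, 35, Kim, hr, 1, 9, Omega), (A, 35, Kim, ops, 25, 4, Alpha), (A, 35, Kim, ops, 25, 6, Orion), (A, 35, Kim, ops, 25, 9, Beta), (A, 35, Kim, ops, 25, 9, Omega), (A, 35, Kim, p1, 14, 4, Alpha), (A, 35, Kim, p1, 14, 6, Orion), (A, 35, Kim, p1, 14, 9, Beta), (A, 35, Kim, p1, 14, 9, Omega), (A, 35, Kim, p3, 6, 4, Alpha), (A, 35, Kim, p3, 6, 6, Orion), (A, 35, Kim, p3, 6, 9, Beta), (A, 35, Kim, p3, 6, 9, Omega), (A, 4, Jo, hr, 1, 4, Alpha), (A, 4, Jo, hr, 1, 6, Orion), (A, 4, Jo, hr, 1, 9, Beta), (A, 4, Jo, hr, 1, 9, Omega), (A, 4, Jo, ops, 25, 4, Alpha), (A, 4, Jo, ops, 25, 6, Orion), (A, 4, Jo, ops, 25, 9, Beta), (A, 4, Jo, ops, 25, 9, Omega), (A, 4, Jo, p1, 14, 4, Alpha), (A, 4, Jo, p1, 14, 6, Orion), (A, 4, Jo, p1, 14, 9, Beta), (A, 4, Jo, p1, 14, 9, Omega), (A, 4, Jo, p3, 6, 4, Alpha), (A, 4, Jo, p3, 6, 6, Orion), (A, 4, Jo, p3, 6, 9, Beta), (A, 4, Jo, p3, 6, 9, Omega), (A, 6, Ivy, hr, 1, 4, Alpha), (A, 6, Ivy, hr, 1, 6, Orion), (A, 6, Ivy, hr, 1, 9, Beta), (A, 6, Ivy, hr, 1, 9, Omega), (A, 6, Ivy, ops, 25, 4, Alpha), (A, 6, Ivy, ops, 25, 6, Orion), (A, 6, Ivy, ops, 25, 9, Beta), (A, 6, Ivy, ops, 25, 9, Omega), (A, 6, Ivy, p1, 14, 4, Alpha), (A, 6, Ivy, p1, 14, 6, Orion), (A, 6, Ivy, p1, 14, 9, Beta), (A, 6, Ivy, p1, 14, 9, Omega), (A, 6, Ivy, p3, 6, 4, Alpha), (A, 6, Ivy, p3, 6, 6, Orion), (A, 6, Ivy, p3, 6, 9, Beta), (A, 6, Ivy, p3, 6, 9, Omega)}
Filtering on tid = 12 and room != 25 leaves {(A, 12, Ada, hr, 1, 4, Alpha), (A, 12, Ada, hr, 1, 6, Orion), (A, 12, Ada, hr, 1, 9, Beta), (A, 12, Ada, hr, 1, 9, Omega), (A, 12, Ada, p1, 14, 4, Alpha), (A, 12, Ada, p1, 14, 6, Orion), (A, 12, Ada, p1, 14, 9, Beta), (A, 12, Ada, p1, 14, 9, Omega), (A, 12, Ada, p3, 6, 4, Alpha), (A, 12, Ada, p3, 6, 6, Orion), (A, 12, Ada, p3, 6, 9, Beta), (A, 12, Ada, p3, 6, 9, Omega)}.
π_{grade, credits, cid} gives {(A, 4, hr), (A, 4, p1), (A, 4, p3), (A, 6, hr), (A, 6, p1), (A, 6, p3), (A, 9, hr), (A, 9, p1), (A, 9, p3)} (3 duplicate(s) eliminated).

{(A, 4, hr), (A, 4, p1), (A, 4, p3), (A, 6, hr), (A, 6, p1), (A, 6, p3), (A, 9, hr), (A, 9, p1), (A, 9, p3)}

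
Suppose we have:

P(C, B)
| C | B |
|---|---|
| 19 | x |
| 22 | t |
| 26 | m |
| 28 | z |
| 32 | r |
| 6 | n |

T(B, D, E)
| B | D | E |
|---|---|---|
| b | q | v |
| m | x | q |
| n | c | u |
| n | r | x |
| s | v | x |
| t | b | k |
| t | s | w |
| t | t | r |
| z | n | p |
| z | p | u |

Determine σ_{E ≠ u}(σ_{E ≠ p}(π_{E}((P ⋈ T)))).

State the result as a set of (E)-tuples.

{k, q, r, w, x}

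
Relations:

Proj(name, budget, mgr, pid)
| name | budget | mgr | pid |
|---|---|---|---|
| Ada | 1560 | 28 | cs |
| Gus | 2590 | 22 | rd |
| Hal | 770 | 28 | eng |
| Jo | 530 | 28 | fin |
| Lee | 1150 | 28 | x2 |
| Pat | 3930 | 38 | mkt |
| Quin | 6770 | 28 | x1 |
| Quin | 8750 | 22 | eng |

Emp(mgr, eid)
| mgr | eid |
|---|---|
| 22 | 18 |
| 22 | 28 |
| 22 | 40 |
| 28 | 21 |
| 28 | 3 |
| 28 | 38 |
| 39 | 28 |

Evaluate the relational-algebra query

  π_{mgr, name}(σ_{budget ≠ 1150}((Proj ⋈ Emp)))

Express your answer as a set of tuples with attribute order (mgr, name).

Proj ⋈ Emp (natural join on mgr): {(Ada, 1560, 28, cs, 21), (Ada, 1560, 28, cs, 3), (Ada, 1560, 28, cs, 38), (Gus, 2590, 22, rd, 18), (Gus, 2590, 22, rd, 28), (Gus, 2590, 22, rd, 40), (Hal, 770, 28, eng, 21), (Hal, 770, 28, eng, 3), (Hal, 770, 28, eng, 38), (Jo, 530, 28, fin, 21), (Jo, 530, 28, fin, 3), (Jo, 530, 28, fin, 38), (Lee, 1150, 28, x2, 21), (Lee, 1150, 28, x2, 3), (Lee, 1150, 28, x2, 38), (Quin, 6770, 28, x1, 21), (Quin, 6770, 28, x1, 3), (Quin, 6770, 28, x1, 38), (Quin, 8750, 22, eng, 18), (Quin, 8750, 22, eng, 28), (Quin, 8750, 22, eng, 40)}
σ[budget ≠ 1150]: keep tuples satisfying budget ≠ 1150 → {(Ada, 1560, 28, cs, 21), (Ada, 1560, 28, cs, 3), (Ada, 1560, 28, cs, 38), (Gus, 2590, 22, rd, 18), (Gus, 2590, 22, rd, 28), (Gus, 2590, 22, rd, 40), (Hal, 770, 28, eng, 21), (Hal, 770, 28, eng, 3), (Hal, 770, 28, eng, 38), (Jo, 530, 28, fin, 21), (Jo, 530, 28, fin, 3), (Jo, 530, 28, fin, 38), (Quin, 6770, 28, x1, 21), (Quin, 6770, 28, x1, 3), (Quin, 6770, 28, x1, 38), (Quin, 8750, 22, eng, 18), (Quin, 8750, 22, eng, 28), (Quin, 8750, 22, eng, 40)}
π_{mgr, name} gives {(22, Gus), (22, Quin), (28, Ada), (28, Hal), (28, Jo), (28, Quin)} (12 duplicate(s) eliminated).

{(22, Gus), (22, Quin), (28, Ada), (28, Hal), (28, Jo), (28, Quin)}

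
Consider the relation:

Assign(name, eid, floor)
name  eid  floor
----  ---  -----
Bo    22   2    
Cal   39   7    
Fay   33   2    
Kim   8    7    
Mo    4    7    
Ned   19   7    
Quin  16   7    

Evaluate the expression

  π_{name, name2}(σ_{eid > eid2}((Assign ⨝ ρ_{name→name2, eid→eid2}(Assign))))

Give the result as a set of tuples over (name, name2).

{(Cal, Kim), (Cal, Mo), (Cal, Ned), (Cal, Quin), (Fay, Bo), (Kim, Mo), (Ned, Kim), (Ned, Mo), (Ned, Quin), (Quin, Kim), (Quin, Mo)}

ρ[name→name2, eid→eid2]: schema becomes (name2, eid2, floor); tuples unchanged.
Joining Assign and ρ_{name→name2, eid→eid2}(Assign) on floor yields {(Bo, 22, 2, Bo, 22), (Bo, 22, 2, Fay, 33), (Cal, 39, 7, Cal, 39), (Cal, 39, 7, Kim, 8), (Cal, 39, 7, Mo, 4), (Cal, 39, 7, Ned, 19), (Cal, 39, 7, Quin, 16), (Fay, 33, 2, Bo, 22), (Fay, 33, 2, Fay, 33), (Kim, 8, 7, Cal, 39), (Kim, 8, 7, Kim, 8), (Kim, 8, 7, Mo, 4), (Kim, 8, 7, Ned, 19), (Kim, 8, 7, Quin, 16), (Mo, 4, 7, Cal, 39), (Mo, 4, 7, Kim, 8), (Mo, 4, 7, Mo, 4), (Mo, 4, 7, Ned, 19), (Mo, 4, 7, Quin, 16), (Ned, 19, 7, Cal, 39), (Ned, 19, 7, Kim, 8), (Ned, 19, 7, Mo, 4), (Ned, 19, 7, Ned, 19), (Ned, 19, 7, Quin, 16), (Quin, 16, 7, Cal, 39), (Quin, 16, 7, Kim, 8), (Quin, 16, 7, Mo, 4), (Quin, 16, 7, Ned, 19), (Quin, 16, 7, Quin, 16)}.
Apply σ_{eid > eid2}; surviving tuples: {(Cal, 39, 7, Kim, 8), (Cal, 39, 7, Mo, 4), (Cal, 39, 7, Ned, 19), (Cal, 39, 7, Quin, 16), (Fay, 33, 2, Bo, 22), (Kim, 8, 7, Mo, 4), (Ned, 19, 7, Kim, 8), (Ned, 19, 7, Mo, 4), (Ned, 19, 7, Quin, 16), (Quin, 16, 7, Kim, 8), (Quin, 16, 7, Mo, 4)}
Projecting to name, name2: {(Cal, Kim), (Cal, Mo), (Cal, Ned), (Cal, Quin), (Fay, Bo), (Kim, Mo), (Ned, Kim), (Ned, Mo), (Ned, Quin), (Quin, Kim), (Quin, Mo)}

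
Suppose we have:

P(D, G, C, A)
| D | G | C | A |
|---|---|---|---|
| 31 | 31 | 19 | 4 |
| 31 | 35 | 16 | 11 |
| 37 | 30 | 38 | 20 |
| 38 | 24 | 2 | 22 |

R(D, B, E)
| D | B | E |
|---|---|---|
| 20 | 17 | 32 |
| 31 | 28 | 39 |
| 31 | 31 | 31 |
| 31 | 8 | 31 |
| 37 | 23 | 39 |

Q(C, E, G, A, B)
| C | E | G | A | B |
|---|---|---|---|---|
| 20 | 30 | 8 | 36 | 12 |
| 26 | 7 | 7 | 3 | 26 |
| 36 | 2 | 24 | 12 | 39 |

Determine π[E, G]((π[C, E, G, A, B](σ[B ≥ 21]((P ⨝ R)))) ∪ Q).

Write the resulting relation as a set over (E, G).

{(2, 24), (30, 8), (31, 31), (31, 35), (39, 30), (39, 31), (39, 35), (7, 7)}

Joining P and R on D yields {(31, 31, 19, 4, 28, 39), (31, 31, 19, 4, 31, 31), (31, 31, 19, 4, 8, 31), (31, 35, 16, 11, 28, 39), (31, 35, 16, 11, 31, 31), (31, 35, 16, 11, 8, 31), (37, 30, 38, 20, 23, 39)}.
σ[B ≥ 21]: keep tuples satisfying B ≥ 21 → {(31, 31, 19, 4, 28, 39), (31, 31, 19, 4, 31, 31), (31, 35, 16, 11, 28, 39), (31, 35, 16, 11, 31, 31), (37, 30, 38, 20, 23, 39)}
π[C, E, G, A, B]: project onto (C, E, G, A, B) → {(16, 31, 35, 11, 31), (16, 39, 35, 11, 28), (19, 31, 31, 4, 31), (19, 39, 31, 4, 28), (38, 39, 30, 20, 23)}
Taking the union: {(16, 31, 35, 11, 31), (16, 39, 35, 11, 28), (19, 31, 31, 4, 31), (19, 39, 31, 4, 28), (20, 30, 8, 36, 12), (26, 7, 7, 3, 26), (36, 2, 24, 12, 39), (38, 39, 30, 20, 23)}
π[E, G]: project onto (E, G) → {(2, 24), (30, 8), (31, 31), (31, 35), (39, 30), (39, 31), (39, 35), (7, 7)}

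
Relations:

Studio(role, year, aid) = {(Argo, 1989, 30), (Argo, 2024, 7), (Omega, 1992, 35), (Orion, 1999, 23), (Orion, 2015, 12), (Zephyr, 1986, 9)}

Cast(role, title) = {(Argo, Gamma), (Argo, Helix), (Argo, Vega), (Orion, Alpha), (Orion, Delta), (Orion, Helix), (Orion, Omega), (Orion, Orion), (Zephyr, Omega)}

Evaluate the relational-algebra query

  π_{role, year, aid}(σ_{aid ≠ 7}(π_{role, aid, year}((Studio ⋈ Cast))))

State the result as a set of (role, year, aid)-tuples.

{(Argo, 1989, 30), (Orion, 1999, 23), (Orion, 2015, 12), (Zephyr, 1986, 9)}

Natural join on role: {(Argo, 1989, 30, Gamma), (Argo, 1989, 30, Helix), (Argo, 1989, 30, Vega), (Argo, 2024, 7, Gamma), (Argo, 2024, 7, Helix), (Argo, 2024, 7, Vega), (Orion, 1999, 23, Alpha), (Orion, 1999, 23, Delta), (Orion, 1999, 23, Helix), (Orion, 1999, 23, Omega), (Orion, 1999, 23, Orion), (Orion, 2015, 12, Alpha), (Orion, 2015, 12, Delta), (Orion, 2015, 12, Helix), (Orion, 2015, 12, Omega), (Orion, 2015, 12, Orion), (Zephyr, 1986, 9, Omega)}
Projecting to role, aid, year (12 duplicate(s) eliminated): {(Argo, 30, 1989), (Argo, 7, 2024), (Orion, 12, 2015), (Orion, 23, 1999), (Zephyr, 9, 1986)}
Filtering on aid ≠ 7 leaves {(Argo, 30, 1989), (Orion, 12, 2015), (Orion, 23, 1999), (Zephyr, 9, 1986)}.
Projecting to role, year, aid: {(Argo, 1989, 30), (Orion, 1999, 23), (Orion, 2015, 12), (Zephyr, 1986, 9)}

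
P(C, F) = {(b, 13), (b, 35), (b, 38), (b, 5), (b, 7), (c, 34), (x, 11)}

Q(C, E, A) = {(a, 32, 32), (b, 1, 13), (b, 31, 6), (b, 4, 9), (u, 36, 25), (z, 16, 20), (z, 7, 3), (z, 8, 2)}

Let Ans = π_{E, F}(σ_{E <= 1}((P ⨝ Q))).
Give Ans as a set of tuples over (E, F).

P ⋈ Q (natural join on C): {(b, 13, 1, 13), (b, 13, 31, 6), (b, 13, 4, 9), (b, 35, 1, 13), (b, 35, 31, 6), (b, 35, 4, 9), (b, 38, 1, 13), (b, 38, 31, 6), (b, 38, 4, 9), (b, 5, 1, 13), (b, 5, 31, 6), (b, 5, 4, 9), (b, 7, 1, 13), (b, 7, 31, 6), (b, 7, 4, 9)}
σ[E <= 1]: keep tuples satisfying E <= 1 → {(b, 13, 1, 13), (b, 35, 1, 13), (b, 38, 1, 13), (b, 5, 1, 13), (b, 7, 1, 13)}
π_{E, F} gives {(1, 13), (1, 35), (1, 38), (1, 5), (1, 7)}.

{(1, 13), (1, 35), (1, 38), (1, 5), (1, 7)}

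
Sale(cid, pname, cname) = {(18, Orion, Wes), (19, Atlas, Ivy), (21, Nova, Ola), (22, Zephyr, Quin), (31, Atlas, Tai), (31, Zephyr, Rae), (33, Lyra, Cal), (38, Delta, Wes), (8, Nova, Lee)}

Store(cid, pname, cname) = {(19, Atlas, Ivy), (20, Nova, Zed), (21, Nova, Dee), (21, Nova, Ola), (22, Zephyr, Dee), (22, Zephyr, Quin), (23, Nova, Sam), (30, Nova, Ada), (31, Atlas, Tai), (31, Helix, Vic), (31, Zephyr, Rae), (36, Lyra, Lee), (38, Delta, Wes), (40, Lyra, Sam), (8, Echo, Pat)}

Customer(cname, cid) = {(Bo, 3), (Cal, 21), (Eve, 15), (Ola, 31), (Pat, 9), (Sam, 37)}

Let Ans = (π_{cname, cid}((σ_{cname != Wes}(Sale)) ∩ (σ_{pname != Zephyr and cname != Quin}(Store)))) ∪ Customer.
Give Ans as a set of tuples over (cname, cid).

Filtering on cname != Wes leaves {(19, Atlas, Ivy), (21, Nova, Ola), (22, Zephyr, Quin), (31, Atlas, Tai), (31, Zephyr, Rae), (33, Lyra, Cal), (8, Nova, Lee)}.
Filtering on pname != Zephyr and cname != Quin leaves {(19, Atlas, Ivy), (20, Nova, Zed), (21, Nova, Dee), (21, Nova, Ola), (23, Nova, Sam), (30, Nova, Ada), (31, Atlas, Tai), (31, Helix, Vic), (36, Lyra, Lee), (38, Delta, Wes), (40, Lyra, Sam), (8, Echo, Pat)}.
Intersection: {(19, Atlas, Ivy), (21, Nova, Ola), (22, Zephyr, Quin), (31, Atlas, Tai), (31, Zephyr, Rae), (33, Lyra, Cal), (8, Nova, Lee)} with {(19, Atlas, Ivy), (20, Nova, Zed), (21, Nova, Dee), (21, Nova, Ola), (23, Nova, Sam), (30, Nova, Ada), (31, Atlas, Tai), (31, Helix, Vic), (36, Lyra, Lee), (38, Delta, Wes), (40, Lyra, Sam), (8, Echo, Pat)} → {(19, Atlas, Ivy), (21, Nova, Ola), (31, Atlas, Tai)}
π[cname, cid]: project onto (cname, cid) → {(Ivy, 19), (Ola, 21), (Tai, 31)}
Union: {(Ivy, 19), (Ola, 21), (Tai, 31)} with {(Bo, 3), (Cal, 21), (Eve, 15), (Ola, 31), (Pat, 9), (Sam, 37)} → {(Bo, 3), (Cal, 21), (Eve, 15), (Ivy, 19), (Ola, 21), (Ola, 31), (Pat, 9), (Sam, 37), (Tai, 31)}

{(Bo, 3), (Cal, 21), (Eve, 15), (Ivy, 19), (Ola, 21), (Ola, 31), (Pat, 9), (Sam, 37), (Tai, 31)}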